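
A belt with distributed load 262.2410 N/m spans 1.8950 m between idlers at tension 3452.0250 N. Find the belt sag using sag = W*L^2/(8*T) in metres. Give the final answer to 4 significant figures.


sag = 262.2410 * 1.8950^2 / (8 * 3452.0250)
sag = 0.03410 m


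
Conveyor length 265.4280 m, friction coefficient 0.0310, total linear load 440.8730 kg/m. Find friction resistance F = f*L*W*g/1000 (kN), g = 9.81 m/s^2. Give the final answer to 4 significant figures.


F = 0.0310 * 265.4280 * 440.8730 * 9.81 / 1000
F = 35.59 kN


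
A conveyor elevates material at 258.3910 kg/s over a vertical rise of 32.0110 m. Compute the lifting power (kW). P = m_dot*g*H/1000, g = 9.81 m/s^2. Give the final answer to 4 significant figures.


P = 258.3910 * 9.81 * 32.0110 / 1000
P = 81.14 kW


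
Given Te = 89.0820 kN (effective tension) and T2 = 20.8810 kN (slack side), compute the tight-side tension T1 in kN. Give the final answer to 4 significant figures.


T1 = Te + T2 = 89.0820 + 20.8810
T1 = 110.0 kN


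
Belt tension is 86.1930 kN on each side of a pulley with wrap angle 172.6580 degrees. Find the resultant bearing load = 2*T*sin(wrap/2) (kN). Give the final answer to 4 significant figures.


F = 2 * 86.1930 * sin(172.6580/2 deg)
F = 172.0 kN


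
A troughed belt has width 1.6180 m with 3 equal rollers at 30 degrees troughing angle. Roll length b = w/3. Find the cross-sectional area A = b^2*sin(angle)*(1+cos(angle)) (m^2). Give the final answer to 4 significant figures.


b = 1.6180/3 = 0.539333 m
A = 0.539333^2 * sin(30 deg) * (1 + cos(30 deg))
A = 0.2714 m^2


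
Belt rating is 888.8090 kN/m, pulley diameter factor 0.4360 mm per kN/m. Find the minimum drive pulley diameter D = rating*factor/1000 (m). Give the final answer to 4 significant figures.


D = 888.8090 * 0.4360 / 1000
D = 0.3875 m


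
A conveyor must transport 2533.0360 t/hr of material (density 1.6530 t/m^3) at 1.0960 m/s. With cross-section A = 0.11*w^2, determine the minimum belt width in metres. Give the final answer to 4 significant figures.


A_req = 2533.0360 / (1.0960 * 1.6530 * 3600) = 0.388379 m^2
w = sqrt(0.388379 / 0.11)
w = 1.879 m


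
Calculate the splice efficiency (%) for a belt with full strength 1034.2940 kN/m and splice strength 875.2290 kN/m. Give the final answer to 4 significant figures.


Eff = 875.2290 / 1034.2940 * 100
Eff = 84.62 %


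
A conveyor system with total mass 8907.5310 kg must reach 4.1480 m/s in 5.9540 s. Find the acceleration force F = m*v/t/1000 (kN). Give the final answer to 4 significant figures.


F = 8907.5310 * 4.1480 / 5.9540 / 1000
F = 6.206 kN


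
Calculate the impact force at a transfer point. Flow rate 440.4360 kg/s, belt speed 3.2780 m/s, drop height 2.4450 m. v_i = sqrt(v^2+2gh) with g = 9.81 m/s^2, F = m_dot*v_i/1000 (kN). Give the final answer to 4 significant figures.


v_i = sqrt(3.2780^2 + 2*9.81*2.4450) = 7.66265 m/s
F = 440.4360 * 7.66265 / 1000
F = 3.375 kN


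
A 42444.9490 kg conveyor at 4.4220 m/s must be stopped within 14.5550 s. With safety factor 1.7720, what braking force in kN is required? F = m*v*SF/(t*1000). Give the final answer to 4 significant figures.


F = 42444.9490 * 4.4220 / 14.5550 * 1.7720 / 1000
F = 22.85 kN


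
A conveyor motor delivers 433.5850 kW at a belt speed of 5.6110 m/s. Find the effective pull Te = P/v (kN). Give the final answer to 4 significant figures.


Te = P / v = 433.5850 / 5.6110
Te = 77.27 kN


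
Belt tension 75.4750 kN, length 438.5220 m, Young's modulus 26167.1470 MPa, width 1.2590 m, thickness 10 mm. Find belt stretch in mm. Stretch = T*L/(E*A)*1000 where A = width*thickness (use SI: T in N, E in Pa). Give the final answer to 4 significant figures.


A = 1.2590 * 0.01 = 0.01259 m^2
Stretch = 75.4750*1000 * 438.5220 / (26167.1470e6 * 0.01259) * 1000
Stretch = 100.5 mm


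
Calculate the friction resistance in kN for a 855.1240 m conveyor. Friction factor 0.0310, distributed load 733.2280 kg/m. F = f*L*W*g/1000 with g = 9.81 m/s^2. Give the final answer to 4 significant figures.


F = 0.0310 * 855.1240 * 733.2280 * 9.81 / 1000
F = 190.7 kN


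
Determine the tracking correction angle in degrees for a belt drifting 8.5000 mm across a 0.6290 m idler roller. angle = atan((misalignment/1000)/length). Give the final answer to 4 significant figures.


misalign_m = 8.5000 / 1000 = 0.008500 m
angle = atan(0.008500 / 0.6290)
angle = 0.7742 deg


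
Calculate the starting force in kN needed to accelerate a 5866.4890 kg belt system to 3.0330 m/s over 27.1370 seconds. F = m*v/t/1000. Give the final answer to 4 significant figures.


F = 5866.4890 * 3.0330 / 27.1370 / 1000
F = 0.6557 kN


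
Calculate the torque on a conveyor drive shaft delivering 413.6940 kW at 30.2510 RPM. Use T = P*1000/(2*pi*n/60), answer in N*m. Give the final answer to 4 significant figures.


omega = 2*pi*30.2510/60 = 3.16788 rad/s
T = 413.6940*1000 / 3.16788
T = 130600 N*m


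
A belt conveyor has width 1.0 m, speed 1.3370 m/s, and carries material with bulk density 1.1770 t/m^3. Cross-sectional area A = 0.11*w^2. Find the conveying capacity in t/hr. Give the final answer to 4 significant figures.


A = 0.11 * 1.0^2 = 0.11 m^2
C = 0.11 * 1.3370 * 1.1770 * 3600
C = 623.2 t/hr


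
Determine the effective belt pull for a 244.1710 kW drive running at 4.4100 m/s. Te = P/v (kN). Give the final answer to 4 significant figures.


Te = P / v = 244.1710 / 4.4100
Te = 55.37 kN


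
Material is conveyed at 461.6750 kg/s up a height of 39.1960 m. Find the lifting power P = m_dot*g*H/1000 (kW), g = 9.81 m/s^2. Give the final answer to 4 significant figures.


P = 461.6750 * 9.81 * 39.1960 / 1000
P = 177.5 kW


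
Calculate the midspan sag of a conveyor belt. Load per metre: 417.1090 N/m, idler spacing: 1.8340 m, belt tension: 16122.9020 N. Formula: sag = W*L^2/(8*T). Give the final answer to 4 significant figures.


sag = 417.1090 * 1.8340^2 / (8 * 16122.9020)
sag = 0.01088 m


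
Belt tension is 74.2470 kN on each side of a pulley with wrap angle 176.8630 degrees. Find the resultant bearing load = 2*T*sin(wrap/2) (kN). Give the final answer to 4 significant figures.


F = 2 * 74.2470 * sin(176.8630/2 deg)
F = 148.4 kN


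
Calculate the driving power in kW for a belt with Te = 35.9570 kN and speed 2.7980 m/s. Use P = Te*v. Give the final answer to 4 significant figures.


P = Te * v = 35.9570 * 2.7980
P = 100.6 kW


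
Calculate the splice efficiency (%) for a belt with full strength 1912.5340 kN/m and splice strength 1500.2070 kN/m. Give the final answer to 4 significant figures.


Eff = 1500.2070 / 1912.5340 * 100
Eff = 78.44 %


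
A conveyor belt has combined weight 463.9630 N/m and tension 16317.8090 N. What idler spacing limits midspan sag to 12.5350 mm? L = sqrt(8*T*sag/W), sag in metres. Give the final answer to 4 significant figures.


sag = 12.5350/1000 = 0.012535 m
L = sqrt(8 * 16317.8090 * 0.012535 / 463.9630)
L = 1.878 m


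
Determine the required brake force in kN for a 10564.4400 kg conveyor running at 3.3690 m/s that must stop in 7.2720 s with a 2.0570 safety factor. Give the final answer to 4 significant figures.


F = 10564.4400 * 3.3690 / 7.2720 * 2.0570 / 1000
F = 10.07 kN


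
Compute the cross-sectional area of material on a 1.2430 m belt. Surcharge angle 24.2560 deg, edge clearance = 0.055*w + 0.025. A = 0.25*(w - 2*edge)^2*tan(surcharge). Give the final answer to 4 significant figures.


edge = 0.055*1.2430 + 0.025 = 0.093365 m
ew = 1.2430 - 2*0.093365 = 1.05627 m
A = 0.25 * 1.05627^2 * tan(24.2560 deg)
A = 0.1257 m^2


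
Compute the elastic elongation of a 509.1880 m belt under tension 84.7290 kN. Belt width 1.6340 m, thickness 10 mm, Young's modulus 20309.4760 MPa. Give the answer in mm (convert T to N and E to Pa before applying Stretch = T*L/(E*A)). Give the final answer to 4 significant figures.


A = 1.6340 * 0.01 = 0.01634 m^2
Stretch = 84.7290*1000 * 509.1880 / (20309.4760e6 * 0.01634) * 1000
Stretch = 130.0 mm


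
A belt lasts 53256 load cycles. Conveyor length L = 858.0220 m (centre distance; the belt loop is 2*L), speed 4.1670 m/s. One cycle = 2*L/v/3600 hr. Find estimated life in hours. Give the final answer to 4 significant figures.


cycle_time = 2 * 858.0220 / 4.1670 / 3600 = 0.114394 hr
life = 53256 * 0.114394 = 6092 hours


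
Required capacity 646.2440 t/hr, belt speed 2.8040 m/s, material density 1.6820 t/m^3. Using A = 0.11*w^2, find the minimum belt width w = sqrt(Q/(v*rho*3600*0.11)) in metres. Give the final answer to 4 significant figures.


A_req = 646.2440 / (2.8040 * 1.6820 * 3600) = 0.0380619 m^2
w = sqrt(0.0380619 / 0.11)
w = 0.5882 m


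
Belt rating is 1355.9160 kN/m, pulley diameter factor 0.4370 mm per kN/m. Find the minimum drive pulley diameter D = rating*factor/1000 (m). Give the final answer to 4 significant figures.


D = 1355.9160 * 0.4370 / 1000
D = 0.5925 m


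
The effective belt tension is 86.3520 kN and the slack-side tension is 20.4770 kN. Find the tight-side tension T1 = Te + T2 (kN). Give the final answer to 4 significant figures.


T1 = Te + T2 = 86.3520 + 20.4770
T1 = 106.8 kN


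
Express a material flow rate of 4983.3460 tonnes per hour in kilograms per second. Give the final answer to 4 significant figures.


m_dot = 4983.3460 * 1000 / 3600
m_dot = 1384 kg/s


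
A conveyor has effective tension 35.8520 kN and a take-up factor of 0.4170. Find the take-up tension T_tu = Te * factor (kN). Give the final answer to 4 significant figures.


T_tu = 35.8520 * 0.4170
T_tu = 14.95 kN


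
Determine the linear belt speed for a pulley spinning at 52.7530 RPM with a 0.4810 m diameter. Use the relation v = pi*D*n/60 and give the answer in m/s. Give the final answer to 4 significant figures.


v = pi * 0.4810 * 52.7530 / 60
v = 1.329 m/s


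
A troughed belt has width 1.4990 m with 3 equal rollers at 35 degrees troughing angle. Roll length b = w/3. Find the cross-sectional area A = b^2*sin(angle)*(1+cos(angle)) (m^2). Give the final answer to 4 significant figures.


b = 1.4990/3 = 0.499667 m
A = 0.499667^2 * sin(35 deg) * (1 + cos(35 deg))
A = 0.2605 m^2


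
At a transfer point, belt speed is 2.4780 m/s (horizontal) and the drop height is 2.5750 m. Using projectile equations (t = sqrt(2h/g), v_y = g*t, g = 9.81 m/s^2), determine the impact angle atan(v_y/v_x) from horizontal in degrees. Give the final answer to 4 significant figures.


t = sqrt(2*2.5750/9.81) = 0.724551 s
v_y = 9.81 * 0.724551 = 7.10785 m/s
angle = atan(7.10785 / 2.4780) = 70.78 deg


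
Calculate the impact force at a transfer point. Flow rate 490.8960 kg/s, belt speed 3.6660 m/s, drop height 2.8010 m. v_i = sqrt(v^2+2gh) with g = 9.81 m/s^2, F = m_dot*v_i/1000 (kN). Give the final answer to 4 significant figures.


v_i = sqrt(3.6660^2 + 2*9.81*2.8010) = 8.27014 m/s
F = 490.8960 * 8.27014 / 1000
F = 4.060 kN


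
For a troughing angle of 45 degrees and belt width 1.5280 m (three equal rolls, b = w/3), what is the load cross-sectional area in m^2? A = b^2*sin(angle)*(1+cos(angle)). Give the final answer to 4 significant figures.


b = 1.5280/3 = 0.509333 m
A = 0.509333^2 * sin(45 deg) * (1 + cos(45 deg))
A = 0.3131 m^2


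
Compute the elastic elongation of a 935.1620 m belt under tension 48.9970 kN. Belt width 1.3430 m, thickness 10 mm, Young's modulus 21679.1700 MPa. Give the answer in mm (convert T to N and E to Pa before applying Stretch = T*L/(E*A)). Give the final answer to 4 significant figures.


A = 1.3430 * 0.01 = 0.01343 m^2
Stretch = 48.9970*1000 * 935.1620 / (21679.1700e6 * 0.01343) * 1000
Stretch = 157.4 mm


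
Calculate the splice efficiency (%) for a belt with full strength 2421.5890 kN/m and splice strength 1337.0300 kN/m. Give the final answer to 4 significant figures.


Eff = 1337.0300 / 2421.5890 * 100
Eff = 55.21 %


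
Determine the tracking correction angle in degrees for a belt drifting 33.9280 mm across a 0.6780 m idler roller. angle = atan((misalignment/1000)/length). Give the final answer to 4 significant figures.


misalign_m = 33.9280 / 1000 = 0.033928 m
angle = atan(0.033928 / 0.6780)
angle = 2.865 deg


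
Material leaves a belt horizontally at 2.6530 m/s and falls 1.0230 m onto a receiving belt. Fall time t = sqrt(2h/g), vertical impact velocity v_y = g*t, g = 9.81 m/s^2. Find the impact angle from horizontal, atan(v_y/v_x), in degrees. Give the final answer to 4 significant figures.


t = sqrt(2*1.0230/9.81) = 0.456687 s
v_y = 9.81 * 0.456687 = 4.4801 m/s
angle = atan(4.4801 / 2.6530) = 59.37 deg


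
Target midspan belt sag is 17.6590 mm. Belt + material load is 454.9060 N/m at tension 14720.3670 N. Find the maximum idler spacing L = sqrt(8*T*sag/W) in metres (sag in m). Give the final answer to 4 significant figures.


sag = 17.6590/1000 = 0.017659 m
L = sqrt(8 * 14720.3670 * 0.017659 / 454.9060)
L = 2.138 m


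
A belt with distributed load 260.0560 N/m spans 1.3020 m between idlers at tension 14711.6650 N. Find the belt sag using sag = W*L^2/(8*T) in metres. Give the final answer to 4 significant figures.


sag = 260.0560 * 1.3020^2 / (8 * 14711.6650)
sag = 0.003746 m


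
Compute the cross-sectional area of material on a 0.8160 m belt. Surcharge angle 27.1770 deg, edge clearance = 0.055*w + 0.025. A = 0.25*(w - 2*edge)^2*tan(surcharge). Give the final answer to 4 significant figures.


edge = 0.055*0.8160 + 0.025 = 0.06988 m
ew = 0.8160 - 2*0.06988 = 0.67624 m
A = 0.25 * 0.67624^2 * tan(27.1770 deg)
A = 0.05870 m^2


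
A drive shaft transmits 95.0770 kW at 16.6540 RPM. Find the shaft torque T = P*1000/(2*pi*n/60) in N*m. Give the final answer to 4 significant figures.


omega = 2*pi*16.6540/60 = 1.744 rad/s
T = 95.0770*1000 / 1.744
T = 54520 N*m


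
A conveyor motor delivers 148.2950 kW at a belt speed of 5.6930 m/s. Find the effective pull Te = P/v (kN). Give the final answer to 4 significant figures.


Te = P / v = 148.2950 / 5.6930
Te = 26.05 kN


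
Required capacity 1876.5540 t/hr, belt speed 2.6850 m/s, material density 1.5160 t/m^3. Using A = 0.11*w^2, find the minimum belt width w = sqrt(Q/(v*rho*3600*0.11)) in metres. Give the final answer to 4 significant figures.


A_req = 1876.5540 / (2.6850 * 1.5160 * 3600) = 0.12806 m^2
w = sqrt(0.12806 / 0.11)
w = 1.079 m


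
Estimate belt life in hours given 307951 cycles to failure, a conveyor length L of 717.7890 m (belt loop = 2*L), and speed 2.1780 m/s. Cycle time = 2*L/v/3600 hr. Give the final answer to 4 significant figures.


cycle_time = 2 * 717.7890 / 2.1780 / 3600 = 0.183091 hr
life = 307951 * 0.183091 = 56380 hours


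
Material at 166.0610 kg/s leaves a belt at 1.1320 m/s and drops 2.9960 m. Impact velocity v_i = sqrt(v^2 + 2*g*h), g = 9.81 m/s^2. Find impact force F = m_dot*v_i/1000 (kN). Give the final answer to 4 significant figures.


v_i = sqrt(1.1320^2 + 2*9.81*2.9960) = 7.75003 m/s
F = 166.0610 * 7.75003 / 1000
F = 1.287 kN


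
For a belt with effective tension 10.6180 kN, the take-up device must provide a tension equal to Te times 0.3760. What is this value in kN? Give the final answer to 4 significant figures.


T_tu = 10.6180 * 0.3760
T_tu = 3.992 kN


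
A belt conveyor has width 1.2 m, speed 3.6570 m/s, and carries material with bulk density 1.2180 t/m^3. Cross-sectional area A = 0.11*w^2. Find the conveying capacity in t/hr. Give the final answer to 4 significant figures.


A = 0.11 * 1.2^2 = 0.1584 m^2
C = 0.1584 * 3.6570 * 1.2180 * 3600
C = 2540 t/hr


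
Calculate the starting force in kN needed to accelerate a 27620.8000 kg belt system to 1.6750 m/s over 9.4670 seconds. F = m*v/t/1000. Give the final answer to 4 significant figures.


F = 27620.8000 * 1.6750 / 9.4670 / 1000
F = 4.887 kN


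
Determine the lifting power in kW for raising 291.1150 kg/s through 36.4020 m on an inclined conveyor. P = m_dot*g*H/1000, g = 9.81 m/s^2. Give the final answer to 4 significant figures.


P = 291.1150 * 9.81 * 36.4020 / 1000
P = 104.0 kW


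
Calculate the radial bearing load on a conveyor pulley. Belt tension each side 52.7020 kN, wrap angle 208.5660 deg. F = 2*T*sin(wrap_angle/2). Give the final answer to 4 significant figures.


F = 2 * 52.7020 * sin(208.5660/2 deg)
F = 102.1 kN


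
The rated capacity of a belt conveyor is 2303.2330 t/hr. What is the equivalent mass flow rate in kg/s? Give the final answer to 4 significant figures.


m_dot = 2303.2330 * 1000 / 3600
m_dot = 639.8 kg/s


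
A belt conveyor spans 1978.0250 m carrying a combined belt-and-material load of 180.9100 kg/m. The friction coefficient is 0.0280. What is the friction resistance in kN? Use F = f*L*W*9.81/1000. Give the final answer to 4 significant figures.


F = 0.0280 * 1978.0250 * 180.9100 * 9.81 / 1000
F = 98.29 kN


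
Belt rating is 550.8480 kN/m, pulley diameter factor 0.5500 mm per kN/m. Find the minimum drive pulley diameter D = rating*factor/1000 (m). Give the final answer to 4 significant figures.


D = 550.8480 * 0.5500 / 1000
D = 0.3030 m


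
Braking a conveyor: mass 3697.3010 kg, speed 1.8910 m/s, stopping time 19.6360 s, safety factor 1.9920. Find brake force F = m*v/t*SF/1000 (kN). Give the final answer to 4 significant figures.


F = 3697.3010 * 1.8910 / 19.6360 * 1.9920 / 1000
F = 0.7093 kN


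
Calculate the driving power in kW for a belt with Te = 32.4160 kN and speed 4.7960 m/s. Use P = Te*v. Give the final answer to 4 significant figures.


P = Te * v = 32.4160 * 4.7960
P = 155.5 kW


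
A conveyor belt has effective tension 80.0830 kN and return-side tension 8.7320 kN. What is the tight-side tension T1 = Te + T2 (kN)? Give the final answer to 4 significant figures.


T1 = Te + T2 = 80.0830 + 8.7320
T1 = 88.81 kN


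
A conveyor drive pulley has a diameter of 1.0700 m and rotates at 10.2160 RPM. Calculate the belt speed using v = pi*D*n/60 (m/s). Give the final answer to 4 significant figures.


v = pi * 1.0700 * 10.2160 / 60
v = 0.5724 m/s


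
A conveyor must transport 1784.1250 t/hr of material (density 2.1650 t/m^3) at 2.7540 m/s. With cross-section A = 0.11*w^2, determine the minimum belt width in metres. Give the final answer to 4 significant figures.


A_req = 1784.1250 / (2.7540 * 2.1650 * 3600) = 0.0831191 m^2
w = sqrt(0.0831191 / 0.11)
w = 0.8693 m


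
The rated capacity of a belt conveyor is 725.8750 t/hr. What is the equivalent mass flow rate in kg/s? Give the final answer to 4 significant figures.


m_dot = 725.8750 * 1000 / 3600
m_dot = 201.6 kg/s


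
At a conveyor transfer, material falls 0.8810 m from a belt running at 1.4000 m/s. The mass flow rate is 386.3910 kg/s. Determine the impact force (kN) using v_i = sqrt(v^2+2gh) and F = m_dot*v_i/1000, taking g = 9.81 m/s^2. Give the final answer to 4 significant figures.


v_i = sqrt(1.4000^2 + 2*9.81*0.8810) = 4.38694 m/s
F = 386.3910 * 4.38694 / 1000
F = 1.695 kN


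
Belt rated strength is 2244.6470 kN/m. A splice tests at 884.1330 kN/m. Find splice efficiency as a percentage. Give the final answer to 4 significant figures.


Eff = 884.1330 / 2244.6470 * 100
Eff = 39.39 %


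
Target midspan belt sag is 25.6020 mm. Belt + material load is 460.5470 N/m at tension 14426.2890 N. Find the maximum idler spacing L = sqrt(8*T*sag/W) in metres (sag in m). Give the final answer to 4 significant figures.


sag = 25.6020/1000 = 0.025602 m
L = sqrt(8 * 14426.2890 * 0.025602 / 460.5470)
L = 2.533 m


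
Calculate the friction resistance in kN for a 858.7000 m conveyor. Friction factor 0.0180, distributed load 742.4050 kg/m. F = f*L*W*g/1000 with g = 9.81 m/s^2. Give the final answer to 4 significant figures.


F = 0.0180 * 858.7000 * 742.4050 * 9.81 / 1000
F = 112.6 kN


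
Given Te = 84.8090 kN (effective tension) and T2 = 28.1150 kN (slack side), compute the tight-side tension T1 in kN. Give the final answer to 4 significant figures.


T1 = Te + T2 = 84.8090 + 28.1150
T1 = 112.9 kN


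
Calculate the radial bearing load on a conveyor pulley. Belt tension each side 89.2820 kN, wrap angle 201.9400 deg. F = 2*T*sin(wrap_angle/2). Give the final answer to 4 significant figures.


F = 2 * 89.2820 * sin(201.9400/2 deg)
F = 175.3 kN


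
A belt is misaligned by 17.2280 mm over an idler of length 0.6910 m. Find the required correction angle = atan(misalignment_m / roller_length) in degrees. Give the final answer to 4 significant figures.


misalign_m = 17.2280 / 1000 = 0.017228 m
angle = atan(0.017228 / 0.6910)
angle = 1.428 deg


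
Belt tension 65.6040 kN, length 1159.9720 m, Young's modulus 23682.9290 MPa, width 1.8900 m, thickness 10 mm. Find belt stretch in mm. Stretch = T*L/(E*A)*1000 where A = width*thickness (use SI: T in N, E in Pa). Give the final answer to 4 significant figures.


A = 1.8900 * 0.01 = 0.01890 m^2
Stretch = 65.6040*1000 * 1159.9720 / (23682.9290e6 * 0.01890) * 1000
Stretch = 170.0 mm


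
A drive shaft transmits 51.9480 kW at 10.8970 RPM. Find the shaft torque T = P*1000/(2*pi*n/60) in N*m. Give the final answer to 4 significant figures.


omega = 2*pi*10.8970/60 = 1.14113 rad/s
T = 51.9480*1000 / 1.14113
T = 45520 N*m


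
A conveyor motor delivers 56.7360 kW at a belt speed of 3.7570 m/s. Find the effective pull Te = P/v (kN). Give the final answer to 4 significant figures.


Te = P / v = 56.7360 / 3.7570
Te = 15.10 kN


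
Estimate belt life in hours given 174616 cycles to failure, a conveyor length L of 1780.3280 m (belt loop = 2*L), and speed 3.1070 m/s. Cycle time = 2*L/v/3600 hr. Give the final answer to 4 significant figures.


cycle_time = 2 * 1780.3280 / 3.1070 / 3600 = 0.318336 hr
life = 174616 * 0.318336 = 55590 hours


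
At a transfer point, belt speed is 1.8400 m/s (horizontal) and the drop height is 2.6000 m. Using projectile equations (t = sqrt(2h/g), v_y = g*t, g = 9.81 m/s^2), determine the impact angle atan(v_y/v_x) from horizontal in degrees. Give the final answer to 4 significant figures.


t = sqrt(2*2.6000/9.81) = 0.72806 s
v_y = 9.81 * 0.72806 = 7.14227 m/s
angle = atan(7.14227 / 1.8400) = 75.55 deg


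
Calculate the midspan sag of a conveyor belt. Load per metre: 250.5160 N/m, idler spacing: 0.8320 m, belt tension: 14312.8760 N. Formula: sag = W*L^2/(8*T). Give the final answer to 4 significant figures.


sag = 250.5160 * 0.8320^2 / (8 * 14312.8760)
sag = 0.001514 m


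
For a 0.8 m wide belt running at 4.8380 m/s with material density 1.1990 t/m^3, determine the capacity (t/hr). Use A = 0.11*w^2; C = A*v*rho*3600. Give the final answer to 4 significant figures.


A = 0.11 * 0.8^2 = 0.0704 m^2
C = 0.0704 * 4.8380 * 1.1990 * 3600
C = 1470 t/hr


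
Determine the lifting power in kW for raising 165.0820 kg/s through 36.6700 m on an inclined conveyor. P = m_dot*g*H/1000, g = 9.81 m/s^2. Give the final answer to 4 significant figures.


P = 165.0820 * 9.81 * 36.6700 / 1000
P = 59.39 kW


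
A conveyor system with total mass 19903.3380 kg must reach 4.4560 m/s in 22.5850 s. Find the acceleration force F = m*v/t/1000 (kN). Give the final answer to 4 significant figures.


F = 19903.3380 * 4.4560 / 22.5850 / 1000
F = 3.927 kN


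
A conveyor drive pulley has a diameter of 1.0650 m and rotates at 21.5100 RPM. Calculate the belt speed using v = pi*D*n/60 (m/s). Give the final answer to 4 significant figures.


v = pi * 1.0650 * 21.5100 / 60
v = 1.199 m/s


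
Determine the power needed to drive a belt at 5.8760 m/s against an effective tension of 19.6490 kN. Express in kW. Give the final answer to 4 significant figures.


P = Te * v = 19.6490 * 5.8760
P = 115.5 kW


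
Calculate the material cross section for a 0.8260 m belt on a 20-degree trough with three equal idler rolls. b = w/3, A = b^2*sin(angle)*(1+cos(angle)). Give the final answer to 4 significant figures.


b = 0.8260/3 = 0.275333 m
A = 0.275333^2 * sin(20 deg) * (1 + cos(20 deg))
A = 0.05029 m^2


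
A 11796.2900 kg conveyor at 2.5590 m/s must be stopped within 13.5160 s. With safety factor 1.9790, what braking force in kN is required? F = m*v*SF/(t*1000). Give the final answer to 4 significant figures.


F = 11796.2900 * 2.5590 / 13.5160 * 1.9790 / 1000
F = 4.420 kN


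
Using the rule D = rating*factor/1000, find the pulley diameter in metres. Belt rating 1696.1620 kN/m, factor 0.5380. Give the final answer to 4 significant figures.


D = 1696.1620 * 0.5380 / 1000
D = 0.9125 m


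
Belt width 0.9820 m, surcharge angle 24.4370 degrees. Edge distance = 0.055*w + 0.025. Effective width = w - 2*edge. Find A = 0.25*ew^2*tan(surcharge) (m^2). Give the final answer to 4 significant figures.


edge = 0.055*0.9820 + 0.025 = 0.07901 m
ew = 0.9820 - 2*0.07901 = 0.82398 m
A = 0.25 * 0.82398^2 * tan(24.4370 deg)
A = 0.07713 m^2


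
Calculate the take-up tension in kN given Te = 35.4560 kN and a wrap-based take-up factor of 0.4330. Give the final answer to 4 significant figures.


T_tu = 35.4560 * 0.4330
T_tu = 15.35 kN


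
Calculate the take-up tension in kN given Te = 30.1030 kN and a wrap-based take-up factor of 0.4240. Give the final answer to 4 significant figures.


T_tu = 30.1030 * 0.4240
T_tu = 12.76 kN


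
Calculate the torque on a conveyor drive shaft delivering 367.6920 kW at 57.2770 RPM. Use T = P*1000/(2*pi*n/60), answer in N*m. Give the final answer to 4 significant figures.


omega = 2*pi*57.2770/60 = 5.99803 rad/s
T = 367.6920*1000 / 5.99803
T = 61300 N*m


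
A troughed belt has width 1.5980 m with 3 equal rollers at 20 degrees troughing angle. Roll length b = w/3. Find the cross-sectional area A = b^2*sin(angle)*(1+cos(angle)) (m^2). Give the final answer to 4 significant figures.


b = 1.5980/3 = 0.532667 m
A = 0.532667^2 * sin(20 deg) * (1 + cos(20 deg))
A = 0.1882 m^2


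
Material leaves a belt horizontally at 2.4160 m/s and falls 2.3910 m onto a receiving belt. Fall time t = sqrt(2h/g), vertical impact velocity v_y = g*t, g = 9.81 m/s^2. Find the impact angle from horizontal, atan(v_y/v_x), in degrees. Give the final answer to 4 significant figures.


t = sqrt(2*2.3910/9.81) = 0.698185 s
v_y = 9.81 * 0.698185 = 6.84919 m/s
angle = atan(6.84919 / 2.4160) = 70.57 deg


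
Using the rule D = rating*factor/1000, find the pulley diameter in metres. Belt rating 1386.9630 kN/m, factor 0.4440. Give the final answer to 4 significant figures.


D = 1386.9630 * 0.4440 / 1000
D = 0.6158 m


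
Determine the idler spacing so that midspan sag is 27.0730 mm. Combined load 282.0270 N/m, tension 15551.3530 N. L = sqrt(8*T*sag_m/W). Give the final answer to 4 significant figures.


sag = 27.0730/1000 = 0.027073 m
L = sqrt(8 * 15551.3530 * 0.027073 / 282.0270)
L = 3.456 m


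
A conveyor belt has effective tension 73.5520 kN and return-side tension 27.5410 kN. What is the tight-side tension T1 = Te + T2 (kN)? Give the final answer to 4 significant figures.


T1 = Te + T2 = 73.5520 + 27.5410
T1 = 101.1 kN


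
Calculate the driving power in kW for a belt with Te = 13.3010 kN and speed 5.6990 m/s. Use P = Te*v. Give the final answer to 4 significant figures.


P = Te * v = 13.3010 * 5.6990
P = 75.80 kW


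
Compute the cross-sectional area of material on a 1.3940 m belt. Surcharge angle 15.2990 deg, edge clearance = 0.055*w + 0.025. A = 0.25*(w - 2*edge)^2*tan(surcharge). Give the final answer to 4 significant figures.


edge = 0.055*1.3940 + 0.025 = 0.10167 m
ew = 1.3940 - 2*0.10167 = 1.19066 m
A = 0.25 * 1.19066^2 * tan(15.2990 deg)
A = 0.09695 m^2


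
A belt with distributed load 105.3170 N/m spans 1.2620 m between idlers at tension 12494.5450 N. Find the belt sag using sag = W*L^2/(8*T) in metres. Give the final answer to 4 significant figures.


sag = 105.3170 * 1.2620^2 / (8 * 12494.5450)
sag = 0.001678 m


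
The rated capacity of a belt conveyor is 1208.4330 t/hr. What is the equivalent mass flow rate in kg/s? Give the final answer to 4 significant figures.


m_dot = 1208.4330 * 1000 / 3600
m_dot = 335.7 kg/s


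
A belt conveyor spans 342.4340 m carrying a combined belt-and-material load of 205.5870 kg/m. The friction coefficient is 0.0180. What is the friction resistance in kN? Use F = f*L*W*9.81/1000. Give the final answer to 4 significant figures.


F = 0.0180 * 342.4340 * 205.5870 * 9.81 / 1000
F = 12.43 kN


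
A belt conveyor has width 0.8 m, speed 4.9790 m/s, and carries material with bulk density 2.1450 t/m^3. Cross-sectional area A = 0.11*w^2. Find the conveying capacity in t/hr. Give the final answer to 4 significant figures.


A = 0.11 * 0.8^2 = 0.0704 m^2
C = 0.0704 * 4.9790 * 2.1450 * 3600
C = 2707 t/hr


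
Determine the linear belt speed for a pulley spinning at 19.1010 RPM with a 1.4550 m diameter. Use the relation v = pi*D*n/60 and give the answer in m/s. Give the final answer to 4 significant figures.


v = pi * 1.4550 * 19.1010 / 60
v = 1.455 m/s


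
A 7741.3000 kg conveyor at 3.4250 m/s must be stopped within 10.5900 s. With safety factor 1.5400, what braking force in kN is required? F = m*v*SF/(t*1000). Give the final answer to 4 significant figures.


F = 7741.3000 * 3.4250 / 10.5900 * 1.5400 / 1000
F = 3.856 kN


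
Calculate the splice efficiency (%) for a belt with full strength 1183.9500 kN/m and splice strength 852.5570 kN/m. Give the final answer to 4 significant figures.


Eff = 852.5570 / 1183.9500 * 100
Eff = 72.01 %


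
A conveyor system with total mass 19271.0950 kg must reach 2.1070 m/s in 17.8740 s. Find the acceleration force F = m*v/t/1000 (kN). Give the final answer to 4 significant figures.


F = 19271.0950 * 2.1070 / 17.8740 / 1000
F = 2.272 kN


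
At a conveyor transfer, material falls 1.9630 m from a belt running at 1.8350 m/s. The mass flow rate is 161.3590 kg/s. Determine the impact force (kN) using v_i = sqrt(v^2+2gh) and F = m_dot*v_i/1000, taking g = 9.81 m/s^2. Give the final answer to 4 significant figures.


v_i = sqrt(1.8350^2 + 2*9.81*1.9630) = 6.47158 m/s
F = 161.3590 * 6.47158 / 1000
F = 1.044 kN


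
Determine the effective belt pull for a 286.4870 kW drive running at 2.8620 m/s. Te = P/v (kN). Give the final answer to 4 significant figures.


Te = P / v = 286.4870 / 2.8620
Te = 100.1 kN


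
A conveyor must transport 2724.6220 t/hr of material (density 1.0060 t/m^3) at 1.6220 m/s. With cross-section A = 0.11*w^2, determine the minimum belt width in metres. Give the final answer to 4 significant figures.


A_req = 2724.6220 / (1.6220 * 1.0060 * 3600) = 0.463826 m^2
w = sqrt(0.463826 / 0.11)
w = 2.053 m


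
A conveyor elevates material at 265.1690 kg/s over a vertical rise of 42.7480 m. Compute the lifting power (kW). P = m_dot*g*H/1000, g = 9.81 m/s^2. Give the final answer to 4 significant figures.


P = 265.1690 * 9.81 * 42.7480 / 1000
P = 111.2 kW


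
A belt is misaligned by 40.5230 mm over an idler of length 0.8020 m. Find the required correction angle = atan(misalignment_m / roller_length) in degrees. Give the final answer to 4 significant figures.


misalign_m = 40.5230 / 1000 = 0.040523 m
angle = atan(0.040523 / 0.8020)
angle = 2.893 deg


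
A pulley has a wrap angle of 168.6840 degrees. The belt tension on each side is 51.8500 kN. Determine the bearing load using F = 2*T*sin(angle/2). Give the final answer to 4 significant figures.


F = 2 * 51.8500 * sin(168.6840/2 deg)
F = 103.2 kN


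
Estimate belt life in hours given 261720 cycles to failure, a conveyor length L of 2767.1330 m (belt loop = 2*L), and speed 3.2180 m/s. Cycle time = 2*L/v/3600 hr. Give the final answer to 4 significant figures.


cycle_time = 2 * 2767.1330 / 3.2180 / 3600 = 0.477718 hr
life = 261720 * 0.477718 = 125000 hours


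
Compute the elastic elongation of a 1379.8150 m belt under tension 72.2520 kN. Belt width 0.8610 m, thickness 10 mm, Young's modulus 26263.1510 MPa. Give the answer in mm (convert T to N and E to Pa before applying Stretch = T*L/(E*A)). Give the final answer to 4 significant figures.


A = 0.8610 * 0.01 = 0.00861 m^2
Stretch = 72.2520*1000 * 1379.8150 / (26263.1510e6 * 0.00861) * 1000
Stretch = 440.9 mm


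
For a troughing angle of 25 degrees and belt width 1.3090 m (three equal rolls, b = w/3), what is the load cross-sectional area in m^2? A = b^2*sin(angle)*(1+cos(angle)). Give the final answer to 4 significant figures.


b = 1.3090/3 = 0.436333 m
A = 0.436333^2 * sin(25 deg) * (1 + cos(25 deg))
A = 0.1534 m^2


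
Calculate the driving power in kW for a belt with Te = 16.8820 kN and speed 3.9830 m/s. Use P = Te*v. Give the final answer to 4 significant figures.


P = Te * v = 16.8820 * 3.9830
P = 67.24 kW


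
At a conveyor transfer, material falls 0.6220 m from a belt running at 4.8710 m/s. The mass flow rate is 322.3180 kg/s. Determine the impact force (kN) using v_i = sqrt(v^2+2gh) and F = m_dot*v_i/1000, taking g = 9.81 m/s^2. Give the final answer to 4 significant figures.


v_i = sqrt(4.8710^2 + 2*9.81*0.6220) = 5.99419 m/s
F = 322.3180 * 5.99419 / 1000
F = 1.932 kN


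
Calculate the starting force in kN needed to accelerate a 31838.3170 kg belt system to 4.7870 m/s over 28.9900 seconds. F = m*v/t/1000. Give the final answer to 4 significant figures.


F = 31838.3170 * 4.7870 / 28.9900 / 1000
F = 5.257 kN


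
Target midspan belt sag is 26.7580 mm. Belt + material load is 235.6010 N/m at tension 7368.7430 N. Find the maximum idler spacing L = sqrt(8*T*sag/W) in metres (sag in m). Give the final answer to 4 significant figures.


sag = 26.7580/1000 = 0.026758 m
L = sqrt(8 * 7368.7430 * 0.026758 / 235.6010)
L = 2.587 m


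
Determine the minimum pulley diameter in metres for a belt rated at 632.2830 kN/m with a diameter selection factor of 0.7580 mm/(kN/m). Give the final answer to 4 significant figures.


D = 632.2830 * 0.7580 / 1000
D = 0.4793 m


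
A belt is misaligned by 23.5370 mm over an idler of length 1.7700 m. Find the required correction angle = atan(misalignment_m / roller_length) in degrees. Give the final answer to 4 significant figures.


misalign_m = 23.5370 / 1000 = 0.023537 m
angle = atan(0.023537 / 1.7700)
angle = 0.7619 deg


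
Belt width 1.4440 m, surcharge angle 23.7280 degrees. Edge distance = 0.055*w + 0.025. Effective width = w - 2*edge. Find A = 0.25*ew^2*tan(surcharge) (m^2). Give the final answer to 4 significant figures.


edge = 0.055*1.4440 + 0.025 = 0.10442 m
ew = 1.4440 - 2*0.10442 = 1.23516 m
A = 0.25 * 1.23516^2 * tan(23.7280 deg)
A = 0.1676 m^2


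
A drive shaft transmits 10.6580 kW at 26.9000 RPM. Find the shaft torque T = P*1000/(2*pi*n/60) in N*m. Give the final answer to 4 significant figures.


omega = 2*pi*26.9000/60 = 2.81696 rad/s
T = 10.6580*1000 / 2.81696
T = 3784 N*m


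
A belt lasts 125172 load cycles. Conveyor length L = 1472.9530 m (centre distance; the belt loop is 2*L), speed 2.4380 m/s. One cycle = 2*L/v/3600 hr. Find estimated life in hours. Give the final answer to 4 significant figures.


cycle_time = 2 * 1472.9530 / 2.4380 / 3600 = 0.335647 hr
life = 125172 * 0.335647 = 42010 hours


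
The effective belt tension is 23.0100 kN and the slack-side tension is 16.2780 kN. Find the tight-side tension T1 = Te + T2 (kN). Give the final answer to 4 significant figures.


T1 = Te + T2 = 23.0100 + 16.2780
T1 = 39.29 kN


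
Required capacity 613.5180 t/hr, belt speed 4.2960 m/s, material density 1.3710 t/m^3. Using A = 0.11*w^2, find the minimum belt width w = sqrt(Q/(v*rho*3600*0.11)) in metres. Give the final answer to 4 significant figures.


A_req = 613.5180 / (4.2960 * 1.3710 * 3600) = 0.028935 m^2
w = sqrt(0.028935 / 0.11)
w = 0.5129 m


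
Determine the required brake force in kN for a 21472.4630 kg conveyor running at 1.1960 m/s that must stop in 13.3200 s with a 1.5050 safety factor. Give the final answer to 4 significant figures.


F = 21472.4630 * 1.1960 / 13.3200 * 1.5050 / 1000
F = 2.902 kN


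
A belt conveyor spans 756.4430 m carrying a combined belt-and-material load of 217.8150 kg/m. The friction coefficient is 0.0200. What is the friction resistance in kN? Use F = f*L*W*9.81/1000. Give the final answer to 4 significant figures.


F = 0.0200 * 756.4430 * 217.8150 * 9.81 / 1000
F = 32.33 kN


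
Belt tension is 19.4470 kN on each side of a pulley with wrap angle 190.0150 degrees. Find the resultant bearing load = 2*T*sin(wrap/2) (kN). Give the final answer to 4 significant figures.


F = 2 * 19.4470 * sin(190.0150/2 deg)
F = 38.75 kN


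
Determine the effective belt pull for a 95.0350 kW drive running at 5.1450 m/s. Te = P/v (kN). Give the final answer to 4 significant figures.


Te = P / v = 95.0350 / 5.1450
Te = 18.47 kN


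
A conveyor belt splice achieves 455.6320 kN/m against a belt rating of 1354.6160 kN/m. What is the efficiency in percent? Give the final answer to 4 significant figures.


Eff = 455.6320 / 1354.6160 * 100
Eff = 33.64 %


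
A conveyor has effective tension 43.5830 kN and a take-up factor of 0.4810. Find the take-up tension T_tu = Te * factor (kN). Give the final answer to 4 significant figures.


T_tu = 43.5830 * 0.4810
T_tu = 20.96 kN


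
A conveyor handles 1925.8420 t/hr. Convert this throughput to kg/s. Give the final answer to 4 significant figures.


m_dot = 1925.8420 * 1000 / 3600
m_dot = 535.0 kg/s


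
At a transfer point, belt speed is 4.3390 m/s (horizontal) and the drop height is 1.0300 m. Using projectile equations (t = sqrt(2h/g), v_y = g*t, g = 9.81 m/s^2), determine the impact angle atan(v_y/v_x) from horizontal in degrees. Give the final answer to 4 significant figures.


t = sqrt(2*1.0300/9.81) = 0.458246 s
v_y = 9.81 * 0.458246 = 4.49539 m/s
angle = atan(4.49539 / 4.3390) = 46.01 deg


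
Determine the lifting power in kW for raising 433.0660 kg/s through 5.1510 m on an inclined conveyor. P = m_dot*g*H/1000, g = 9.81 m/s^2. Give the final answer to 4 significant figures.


P = 433.0660 * 9.81 * 5.1510 / 1000
P = 21.88 kW


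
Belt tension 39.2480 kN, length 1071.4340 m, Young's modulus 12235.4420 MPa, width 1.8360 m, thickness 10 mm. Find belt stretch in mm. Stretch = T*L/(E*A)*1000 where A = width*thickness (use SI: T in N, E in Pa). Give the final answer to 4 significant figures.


A = 1.8360 * 0.01 = 0.01836 m^2
Stretch = 39.2480*1000 * 1071.4340 / (12235.4420e6 * 0.01836) * 1000
Stretch = 187.2 mm


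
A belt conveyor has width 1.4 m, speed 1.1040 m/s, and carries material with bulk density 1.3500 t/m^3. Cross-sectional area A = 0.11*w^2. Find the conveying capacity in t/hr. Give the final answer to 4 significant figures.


A = 0.11 * 1.4^2 = 0.2156 m^2
C = 0.2156 * 1.1040 * 1.3500 * 3600
C = 1157 t/hr


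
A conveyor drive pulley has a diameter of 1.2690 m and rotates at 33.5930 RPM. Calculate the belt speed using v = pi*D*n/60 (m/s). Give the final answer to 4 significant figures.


v = pi * 1.2690 * 33.5930 / 60
v = 2.232 m/s


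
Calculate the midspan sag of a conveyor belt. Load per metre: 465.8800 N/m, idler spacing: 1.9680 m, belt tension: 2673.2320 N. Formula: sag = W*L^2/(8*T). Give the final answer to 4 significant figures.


sag = 465.8800 * 1.9680^2 / (8 * 2673.2320)
sag = 0.08437 m


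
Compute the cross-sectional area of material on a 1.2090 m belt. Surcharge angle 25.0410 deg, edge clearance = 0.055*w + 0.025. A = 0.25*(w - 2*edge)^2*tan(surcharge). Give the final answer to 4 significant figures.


edge = 0.055*1.2090 + 0.025 = 0.091495 m
ew = 1.2090 - 2*0.091495 = 1.02601 m
A = 0.25 * 1.02601^2 * tan(25.0410 deg)
A = 0.1229 m^2


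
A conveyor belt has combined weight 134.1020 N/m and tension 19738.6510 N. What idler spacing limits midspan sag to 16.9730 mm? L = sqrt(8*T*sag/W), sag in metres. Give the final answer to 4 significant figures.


sag = 16.9730/1000 = 0.016973 m
L = sqrt(8 * 19738.6510 * 0.016973 / 134.1020)
L = 4.471 m
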